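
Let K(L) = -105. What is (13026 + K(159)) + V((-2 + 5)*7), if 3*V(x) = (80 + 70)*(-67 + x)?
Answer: 10621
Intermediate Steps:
V(x) = -3350 + 50*x (V(x) = ((80 + 70)*(-67 + x))/3 = (150*(-67 + x))/3 = (-10050 + 150*x)/3 = -3350 + 50*x)
(13026 + K(159)) + V((-2 + 5)*7) = (13026 - 105) + (-3350 + 50*((-2 + 5)*7)) = 12921 + (-3350 + 50*(3*7)) = 12921 + (-3350 + 50*21) = 12921 + (-3350 + 1050) = 12921 - 2300 = 10621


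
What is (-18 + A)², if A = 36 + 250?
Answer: 71824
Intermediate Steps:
A = 286
(-18 + A)² = (-18 + 286)² = 268² = 71824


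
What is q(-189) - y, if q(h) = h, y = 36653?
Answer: -36842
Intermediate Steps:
q(-189) - y = -189 - 1*36653 = -189 - 36653 = -36842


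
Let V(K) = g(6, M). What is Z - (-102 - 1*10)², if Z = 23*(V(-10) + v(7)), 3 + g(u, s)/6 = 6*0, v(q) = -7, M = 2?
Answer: -13119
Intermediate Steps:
g(u, s) = -18 (g(u, s) = -18 + 6*(6*0) = -18 + 6*0 = -18 + 0 = -18)
V(K) = -18
Z = -575 (Z = 23*(-18 - 7) = 23*(-25) = -575)
Z - (-102 - 1*10)² = -575 - (-102 - 1*10)² = -575 - (-102 - 10)² = -575 - 1*(-112)² = -575 - 1*12544 = -575 - 12544 = -13119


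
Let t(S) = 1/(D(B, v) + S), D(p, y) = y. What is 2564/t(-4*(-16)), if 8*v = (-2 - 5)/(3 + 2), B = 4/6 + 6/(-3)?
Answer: 1636473/10 ≈ 1.6365e+5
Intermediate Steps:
B = -4/3 (B = 4*(⅙) + 6*(-⅓) = ⅔ - 2 = -4/3 ≈ -1.3333)
v = -7/40 (v = ((-2 - 5)/(3 + 2))/8 = (-7/5)/8 = (-7*⅕)/8 = (⅛)*(-7/5) = -7/40 ≈ -0.17500)
t(S) = 1/(-7/40 + S)
2564/t(-4*(-16)) = 2564/((40/(-7 + 40*(-4*(-16))))) = 2564/((40/(-7 + 40*64))) = 2564/((40/(-7 + 2560))) = 2564/((40/2553)) = 2564/((40*(1/2553))) = 2564/(40/2553) = 2564*(2553/40) = 1636473/10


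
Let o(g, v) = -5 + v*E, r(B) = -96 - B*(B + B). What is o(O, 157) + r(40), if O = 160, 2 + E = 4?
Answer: -2987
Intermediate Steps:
E = 2 (E = -2 + 4 = 2)
r(B) = -96 - 2*B² (r(B) = -96 - B*2*B = -96 - 2*B²)
o(g, v) = -5 + 2*v (o(g, v) = -5 + v*2 = -5 + 2*v)
o(O, 157) + r(40) = (-5 + 2*157) + (-96 - 2*40²) = (-5 + 314) + (-96 - 2*1600) = 309 + (-96 - 3200) = 309 - 3296 = -2987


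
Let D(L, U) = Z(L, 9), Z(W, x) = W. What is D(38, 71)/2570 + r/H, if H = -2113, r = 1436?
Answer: -1805113/2715205 ≈ -0.66482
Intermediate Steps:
D(L, U) = L
D(38, 71)/2570 + r/H = 38/2570 + 1436/(-2113) = 38*(1/2570) + 1436*(-1/2113) = 19/1285 - 1436/2113 = -1805113/2715205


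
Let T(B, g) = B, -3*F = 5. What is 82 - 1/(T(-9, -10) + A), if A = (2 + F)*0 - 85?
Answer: 7709/94 ≈ 82.011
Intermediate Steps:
F = -5/3 (F = -⅓*5 = -5/3 ≈ -1.6667)
A = -85 (A = (2 - 5/3)*0 - 85 = (⅓)*0 - 85 = 0 - 85 = -85)
82 - 1/(T(-9, -10) + A) = 82 - 1/(-9 - 85) = 82 - 1/(-94) = 82 - 1*(-1/94) = 82 + 1/94 = 7709/94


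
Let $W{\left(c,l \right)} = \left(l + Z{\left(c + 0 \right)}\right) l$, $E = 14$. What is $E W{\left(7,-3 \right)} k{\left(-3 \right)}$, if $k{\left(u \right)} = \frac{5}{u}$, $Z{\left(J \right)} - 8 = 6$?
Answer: $770$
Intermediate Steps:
$Z{\left(J \right)} = 14$ ($Z{\left(J \right)} = 8 + 6 = 14$)
$W{\left(c,l \right)} = l \left(14 + l\right)$ ($W{\left(c,l \right)} = \left(l + 14\right) l = \left(14 + l\right) l = l \left(14 + l\right)$)
$E W{\left(7,-3 \right)} k{\left(-3 \right)} = 14 \left(- 3 \left(14 - 3\right)\right) \frac{5}{-3} = 14 \left(\left(-3\right) 11\right) 5 \left(- \frac{1}{3}\right) = 14 \left(-33\right) \left(- \frac{5}{3}\right) = \left(-462\right) \left(- \frac{5}{3}\right) = 770$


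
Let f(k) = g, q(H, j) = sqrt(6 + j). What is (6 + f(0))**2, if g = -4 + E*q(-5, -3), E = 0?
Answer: 4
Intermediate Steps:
g = -4 (g = -4 + 0*sqrt(6 - 3) = -4 + 0*sqrt(3) = -4 + 0 = -4)
f(k) = -4
(6 + f(0))**2 = (6 - 4)**2 = 2**2 = 4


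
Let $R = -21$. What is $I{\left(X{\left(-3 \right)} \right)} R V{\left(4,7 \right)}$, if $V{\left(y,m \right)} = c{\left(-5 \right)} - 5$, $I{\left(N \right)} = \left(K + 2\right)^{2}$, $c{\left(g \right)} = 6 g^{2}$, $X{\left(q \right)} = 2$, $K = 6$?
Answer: $-194880$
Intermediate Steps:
$I{\left(N \right)} = 64$ ($I{\left(N \right)} = \left(6 + 2\right)^{2} = 8^{2} = 64$)
$V{\left(y,m \right)} = 145$ ($V{\left(y,m \right)} = 6 \left(-5\right)^{2} - 5 = 6 \cdot 25 - 5 = 150 - 5 = 145$)
$I{\left(X{\left(-3 \right)} \right)} R V{\left(4,7 \right)} = 64 \left(-21\right) 145 = \left(-1344\right) 145 = -194880$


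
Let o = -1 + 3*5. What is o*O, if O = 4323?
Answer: 60522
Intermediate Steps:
o = 14 (o = -1 + 15 = 14)
o*O = 14*4323 = 60522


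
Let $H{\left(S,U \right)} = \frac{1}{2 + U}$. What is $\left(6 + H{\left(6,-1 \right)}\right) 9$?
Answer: $63$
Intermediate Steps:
$\left(6 + H{\left(6,-1 \right)}\right) 9 = \left(6 + \frac{1}{2 - 1}\right) 9 = \left(6 + 1^{-1}\right) 9 = \left(6 + 1\right) 9 = 7 \cdot 9 = 63$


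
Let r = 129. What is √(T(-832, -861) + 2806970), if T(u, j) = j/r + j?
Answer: 40*√3242802/43 ≈ 1675.1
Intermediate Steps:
T(u, j) = 130*j/129 (T(u, j) = j/129 + j = 130*j/129)
√(T(-832, -861) + 2806970) = √((130/129)*(-861) + 2806970) = √(-37310/43 + 2806970) = √(120662400/43) = 40*√3242802/43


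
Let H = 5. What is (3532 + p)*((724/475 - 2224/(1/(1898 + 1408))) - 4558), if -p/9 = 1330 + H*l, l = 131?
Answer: 50088427531758/475 ≈ 1.0545e+11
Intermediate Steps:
p = -17865 (p = -9*(1330 + 5*131) = -9*(1330 + 655) = -9*1985 = -17865)
(3532 + p)*((724/475 - 2224/(1/(1898 + 1408))) - 4558) = (3532 - 17865)*((724/475 - 2224/(1/(1898 + 1408))) - 4558) = -14333*((724*(1/475) - 2224/(1/3306)) - 4558) = -14333*((724/475 - 2224/1/3306) - 4558) = -14333*((724/475 - 2224*3306) - 4558) = -14333*((724/475 - 7352544) - 4558) = -14333*(-3492457676/475 - 4558) = -14333*(-3494622726/475) = 50088427531758/475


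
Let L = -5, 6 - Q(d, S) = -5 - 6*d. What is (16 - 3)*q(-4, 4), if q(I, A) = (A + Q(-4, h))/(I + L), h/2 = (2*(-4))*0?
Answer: 13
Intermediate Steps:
h = 0 (h = 2*((2*(-4))*0) = 2*(-8*0) = 2*0 = 0)
Q(d, S) = 11 + 6*d (Q(d, S) = 6 - (-5 - 6*d) = 6 + (5 + 6*d) = 11 + 6*d)
q(I, A) = (-13 + A)/(-5 + I) (q(I, A) = (A + (11 + 6*(-4)))/(I - 5) = (A + (11 - 24))/(-5 + I) = (A - 13)/(-5 + I) = (-13 + A)/(-5 + I))
(16 - 3)*q(-4, 4) = (16 - 3)*((-13 + 4)/(-5 - 4)) = 13*(-9/(-9)) = 13*(-1/9*(-9)) = 13*1 = 13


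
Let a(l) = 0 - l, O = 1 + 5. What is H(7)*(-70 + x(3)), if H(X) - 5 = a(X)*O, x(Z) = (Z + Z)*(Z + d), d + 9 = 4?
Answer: 3034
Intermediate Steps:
O = 6
a(l) = -l
d = -5 (d = -9 + 4 = -5)
x(Z) = 2*Z*(-5 + Z) (x(Z) = (Z + Z)*(Z - 5) = (2*Z)*(-5 + Z) = 2*Z*(-5 + Z))
H(X) = 5 - 6*X (H(X) = 5 - X*6 = 5 - 6*X)
H(7)*(-70 + x(3)) = (5 - 6*7)*(-70 + 2*3*(-5 + 3)) = (5 - 42)*(-70 + 2*3*(-2)) = -37*(-70 - 12) = -37*(-82) = 3034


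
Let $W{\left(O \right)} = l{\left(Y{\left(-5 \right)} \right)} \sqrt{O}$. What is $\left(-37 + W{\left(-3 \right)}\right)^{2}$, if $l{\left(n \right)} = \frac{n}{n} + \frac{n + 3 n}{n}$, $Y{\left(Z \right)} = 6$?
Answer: $1294 - 370 i \sqrt{3} \approx 1294.0 - 640.86 i$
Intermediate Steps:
$l{\left(n \right)} = 5$ ($l{\left(n \right)} = 1 + \frac{4 n}{n} = 1 + 4 = 5$)
$W{\left(O \right)} = 5 \sqrt{O}$
$\left(-37 + W{\left(-3 \right)}\right)^{2} = \left(-37 + 5 \sqrt{-3}\right)^{2} = \left(-37 + 5 i \sqrt{3}\right)^{2}$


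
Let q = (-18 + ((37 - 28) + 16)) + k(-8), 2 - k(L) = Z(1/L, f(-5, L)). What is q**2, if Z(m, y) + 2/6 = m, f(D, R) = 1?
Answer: 51529/576 ≈ 89.460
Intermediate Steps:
Z(m, y) = -1/3 + m
k(L) = 7/3 - 1/L (k(L) = 2 - (-1/3 + 1/L) = 2 + (1/3 - 1/L) = 7/3 - 1/L)
q = 227/24 (q = (-18 + ((37 - 28) + 16)) + (7/3 - 1/(-8)) = (-18 + (9 + 16)) + (7/3 - 1*(-1/8)) = (-18 + 25) + (7/3 + 1/8) = 7 + 59/24 = 227/24 ≈ 9.4583)
q**2 = (227/24)**2 = 51529/576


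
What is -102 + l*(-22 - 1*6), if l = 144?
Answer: -4134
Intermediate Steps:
-102 + l*(-22 - 1*6) = -102 + 144*(-22 - 1*6) = -102 + 144*(-22 - 6) = -102 + 144*(-28) = -102 - 4032 = -4134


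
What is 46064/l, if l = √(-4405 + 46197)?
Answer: 5758*√653/653 ≈ 225.33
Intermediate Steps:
l = 8*√653 (l = √41792 = 8*√653 ≈ 204.43)
46064/l = 46064/((8*√653)) = 46064*(√653/5224) = 5758*√653/653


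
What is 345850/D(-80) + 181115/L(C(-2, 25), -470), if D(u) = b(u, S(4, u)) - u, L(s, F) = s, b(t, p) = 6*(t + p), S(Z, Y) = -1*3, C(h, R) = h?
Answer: -38198885/418 ≈ -91385.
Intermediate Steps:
S(Z, Y) = -3
b(t, p) = 6*p + 6*t (b(t, p) = 6*(p + t) = 6*p + 6*t)
D(u) = -18 + 5*u (D(u) = (6*(-3) + 6*u) - u = (-18 + 6*u) - u = -18 + 5*u)
345850/D(-80) + 181115/L(C(-2, 25), -470) = 345850/(-18 + 5*(-80)) + 181115/(-2) = 345850/(-18 - 400) + 181115*(-1/2) = 345850/(-418) - 181115/2 = 345850*(-1/418) - 181115/2 = -172925/209 - 181115/2 = -38198885/418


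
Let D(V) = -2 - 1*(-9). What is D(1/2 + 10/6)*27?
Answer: 189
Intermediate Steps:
D(V) = 7 (D(V) = -2 + 9 = 7)
D(1/2 + 10/6)*27 = 7*27 = 189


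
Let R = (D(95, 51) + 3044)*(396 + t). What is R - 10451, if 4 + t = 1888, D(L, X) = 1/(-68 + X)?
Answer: 117805493/17 ≈ 6.9297e+6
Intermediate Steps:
t = 1884 (t = -4 + 1888 = 1884)
R = 117983160/17 (R = (1/(-68 + 51) + 3044)*(396 + 1884) = (1/(-17) + 3044)*2280 = (-1/17 + 3044)*2280 = (51747/17)*2280 = 117983160/17 ≈ 6.9402e+6)
R - 10451 = 117983160/17 - 10451 = 117805493/17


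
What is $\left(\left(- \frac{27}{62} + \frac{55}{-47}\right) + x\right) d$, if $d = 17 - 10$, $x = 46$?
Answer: $\frac{905555}{2914} \approx 310.76$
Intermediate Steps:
$d = 7$
$\left(\left(- \frac{27}{62} + \frac{55}{-47}\right) + x\right) d = \left(\left(- \frac{27}{62} + \frac{55}{-47}\right) + 46\right) 7 = \left(\left(\left(-27\right) \frac{1}{62} + 55 \left(- \frac{1}{47}\right)\right) + 46\right) 7 = \left(\left(- \frac{27}{62} - \frac{55}{47}\right) + 46\right) 7 = \left(- \frac{4679}{2914} + 46\right) 7 = \frac{129365}{2914} \cdot 7 = \frac{905555}{2914}$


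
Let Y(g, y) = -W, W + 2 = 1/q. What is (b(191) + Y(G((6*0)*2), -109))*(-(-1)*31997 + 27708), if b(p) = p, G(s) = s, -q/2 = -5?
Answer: 23034189/2 ≈ 1.1517e+7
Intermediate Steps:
q = 10 (q = -2*(-5) = 10)
W = -19/10 (W = -2 + 1/10 = -2 + ⅒ = -19/10 ≈ -1.9000)
Y(g, y) = 19/10 (Y(g, y) = -1*(-19/10) = 19/10)
(b(191) + Y(G((6*0)*2), -109))*(-(-1)*31997 + 27708) = (191 + 19/10)*(-(-1)*31997 + 27708) = 1929*(-1*(-31997) + 27708)/10 = 1929*(31997 + 27708)/10 = (1929/10)*59705 = 23034189/2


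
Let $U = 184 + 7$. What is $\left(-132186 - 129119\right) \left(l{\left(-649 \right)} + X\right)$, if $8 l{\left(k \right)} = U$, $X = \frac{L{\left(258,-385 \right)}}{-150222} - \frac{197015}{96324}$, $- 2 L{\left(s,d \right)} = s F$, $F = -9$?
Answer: $- \frac{27503487646892345}{4823327976} \approx -5.7022 \cdot 10^{6}$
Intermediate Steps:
$L{\left(s,d \right)} = \frac{9 s}{2}$ ($L{\left(s,d \right)} = - \frac{s \left(-9\right)}{2} = - \frac{\left(-9\right) s}{2} = \frac{9 s}{2}$)
$X = - \frac{4951303249}{2411663988}$ ($X = \frac{\frac{9}{2} \cdot 258}{-150222} - \frac{197015}{96324} = 1161 \left(- \frac{1}{150222}\right) - \frac{197015}{96324} = - \frac{387}{50074} - \frac{197015}{96324} = - \frac{4951303249}{2411663988} \approx -2.0531$)
$U = 191$
$l{\left(k \right)} = \frac{191}{8}$ ($l{\left(k \right)} = \frac{1}{8} \cdot 191 = \frac{191}{8}$)
$\left(-132186 - 129119\right) \left(l{\left(-649 \right)} + X\right) = \left(-132186 - 129119\right) \left(\frac{191}{8} - \frac{4951303249}{2411663988}\right) = \left(-261305\right) \frac{105254348929}{4823327976} = - \frac{27503487646892345}{4823327976}$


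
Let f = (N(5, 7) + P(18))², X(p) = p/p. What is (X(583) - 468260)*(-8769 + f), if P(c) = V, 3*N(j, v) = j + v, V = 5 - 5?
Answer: 4098671027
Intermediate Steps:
V = 0
N(j, v) = j/3 + v/3 (N(j, v) = (j + v)/3 = j/3 + v/3)
P(c) = 0
X(p) = 1
f = 16 (f = (((⅓)*5 + (⅓)*7) + 0)² = ((5/3 + 7/3) + 0)² = (4 + 0)² = 4² = 16)
(X(583) - 468260)*(-8769 + f) = (1 - 468260)*(-8769 + 16) = -468259*(-8753) = 4098671027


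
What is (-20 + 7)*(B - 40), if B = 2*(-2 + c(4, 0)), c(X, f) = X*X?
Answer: 156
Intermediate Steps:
c(X, f) = X**2
B = 28 (B = 2*(-2 + 4**2) = 2*(-2 + 16) = 2*14 = 28)
(-20 + 7)*(B - 40) = (-20 + 7)*(28 - 40) = -13*(-12) = 156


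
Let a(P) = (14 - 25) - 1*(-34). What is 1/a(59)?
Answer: 1/23 ≈ 0.043478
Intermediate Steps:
a(P) = 23 (a(P) = -11 + 34 = 23)
1/a(59) = 1/23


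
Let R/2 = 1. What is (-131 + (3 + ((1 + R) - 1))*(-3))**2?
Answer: 21316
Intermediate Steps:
R = 2 (R = 2*1 = 2)
(-131 + (3 + ((1 + R) - 1))*(-3))**2 = (-131 + (3 + ((1 + 2) - 1))*(-3))**2 = (-131 + (3 + (3 - 1))*(-3))**2 = (-131 + (3 + 2)*(-3))**2 = (-131 + 5*(-3))**2 = (-131 - 15)**2 = (-146)**2 = 21316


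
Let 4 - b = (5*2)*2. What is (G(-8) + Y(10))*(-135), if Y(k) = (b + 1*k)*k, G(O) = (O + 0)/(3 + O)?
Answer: 7884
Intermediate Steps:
b = -16 (b = 4 - 5*2*2 = 4 - 10*2 = 4 - 1*20 = 4 - 20 = -16)
G(O) = O/(3 + O)
Y(k) = k*(-16 + k) (Y(k) = (-16 + 1*k)*k = (-16 + k)*k = k*(-16 + k))
(G(-8) + Y(10))*(-135) = (-8/(3 - 8) + 10*(-16 + 10))*(-135) = (-8/(-5) + 10*(-6))*(-135) = (-8*(-⅕) - 60)*(-135) = (8/5 - 60)*(-135) = -292/5*(-135) = 7884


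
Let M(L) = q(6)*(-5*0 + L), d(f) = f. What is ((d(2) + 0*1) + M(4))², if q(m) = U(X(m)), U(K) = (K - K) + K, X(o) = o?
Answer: 676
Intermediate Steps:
U(K) = K (U(K) = 0 + K = K)
q(m) = m
M(L) = 6*L (M(L) = 6*(-5*0 + L) = 6*(0 + L) = 6*L)
((d(2) + 0*1) + M(4))² = ((2 + 0*1) + 6*4)² = ((2 + 0) + 24)² = (2 + 24)² = 26² = 676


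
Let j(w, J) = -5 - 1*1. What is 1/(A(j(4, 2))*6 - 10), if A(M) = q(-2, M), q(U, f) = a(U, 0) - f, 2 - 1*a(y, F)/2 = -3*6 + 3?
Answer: 1/230 ≈ 0.0043478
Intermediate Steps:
a(y, F) = 34 (a(y, F) = 4 - 2*(-3*6 + 3) = 4 - 2*(-18 + 3) = 4 - 2*(-15) = 4 + 30 = 34)
j(w, J) = -6 (j(w, J) = -5 - 1 = -6)
q(U, f) = 34 - f
A(M) = 34 - M
1/(A(j(4, 2))*6 - 10) = 1/((34 - 1*(-6))*6 - 10) = 1/((34 + 6)*6 - 10) = 1/(40*6 - 10) = 1/(240 - 10) = 1/230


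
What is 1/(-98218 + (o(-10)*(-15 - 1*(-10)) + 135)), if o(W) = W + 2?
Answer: -1/98043 ≈ -1.0200e-5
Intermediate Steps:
o(W) = 2 + W
1/(-98218 + (o(-10)*(-15 - 1*(-10)) + 135)) = 1/(-98218 + ((2 - 10)*(-15 - 1*(-10)) + 135)) = 1/(-98218 + (-8*(-15 + 10) + 135)) = 1/(-98218 + (-8*(-5) + 135)) = 1/(-98218 + (40 + 135)) = 1/(-98218 + 175) = 1/(-98043) = -1/98043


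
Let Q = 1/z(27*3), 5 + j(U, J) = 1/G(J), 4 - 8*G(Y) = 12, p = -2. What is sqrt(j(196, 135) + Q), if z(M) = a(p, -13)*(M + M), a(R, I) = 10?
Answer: I*sqrt(48595)/90 ≈ 2.4494*I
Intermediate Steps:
G(Y) = -1 (G(Y) = 1/2 - 1/8*12 = 1/2 - 3/2 = -1)
z(M) = 20*M (z(M) = 10*(M + M) = 10*(2*M) = 20*M)
j(U, J) = -6 (j(U, J) = -5 + 1/(-1) = -5 - 1 = -6)
Q = 1/1620 (Q = 1/(20*(27*3)) = 1/(20*81) = 1/1620 ≈ 0.00061728)
sqrt(j(196, 135) + Q) = sqrt(-6 + 1/1620) = sqrt(-9719/1620) = I*sqrt(48595)/90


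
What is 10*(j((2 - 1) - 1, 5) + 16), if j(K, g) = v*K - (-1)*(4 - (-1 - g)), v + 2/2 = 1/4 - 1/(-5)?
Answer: 260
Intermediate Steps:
v = -11/20 (v = -1 + (1/4 - 1/(-5)) = -1 + (1*(¼) - 1*(-⅕)) = -1 + (¼ + ⅕) = -1 + 9/20 = -11/20 ≈ -0.55000)
j(K, g) = 5 + g - 11*K/20 (j(K, g) = -11*K/20 - (-1)*(4 - (-1 - g)) = -11*K/20 - (-1)*(4 + (1 + g)) = -11*K/20 - (-1)*(5 + g) = -11*K/20 - (-5 - g) = -11*K/20 + (5 + g) = 5 + g - 11*K/20)
10*(j((2 - 1) - 1, 5) + 16) = 10*((5 + 5 - 11*((2 - 1) - 1)/20) + 16) = 10*((5 + 5 - 11*(1 - 1)/20) + 16) = 10*((5 + 5 - 11/20*0) + 16) = 10*((5 + 5 + 0) + 16) = 10*(10 + 16) = 10*26 = 260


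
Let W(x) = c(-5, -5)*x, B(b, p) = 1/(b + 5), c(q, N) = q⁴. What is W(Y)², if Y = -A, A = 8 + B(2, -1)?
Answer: 1269140625/49 ≈ 2.5901e+7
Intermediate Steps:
B(b, p) = 1/(5 + b)
A = 57/7 (A = 8 + 1/(5 + 2) = 8 + 1/7 = 8 + ⅐ = 57/7 ≈ 8.1429)
Y = -57/7 (Y = -1*57/7 = -57/7 ≈ -8.1429)
W(x) = 625*x (W(x) = (-5)⁴*x = 625*x)
W(Y)² = (625*(-57/7))² = (-35625/7)² = 1269140625/49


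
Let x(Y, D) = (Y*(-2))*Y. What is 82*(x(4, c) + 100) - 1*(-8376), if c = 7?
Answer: 13952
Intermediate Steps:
x(Y, D) = -2*Y² (x(Y, D) = (-2*Y)*Y = -2*Y²)
82*(x(4, c) + 100) - 1*(-8376) = 82*(-2*4² + 100) - 1*(-8376) = 82*(-2*16 + 100) + 8376 = 82*(-32 + 100) + 8376 = 82*68 + 8376 = 5576 + 8376 = 13952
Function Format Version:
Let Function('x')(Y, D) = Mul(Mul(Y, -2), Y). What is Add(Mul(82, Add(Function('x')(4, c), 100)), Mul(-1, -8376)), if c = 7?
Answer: 13952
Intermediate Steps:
Function('x')(Y, D) = Mul(-2, Pow(Y, 2)) (Function('x')(Y, D) = Mul(Mul(-2, Y), Y) = Mul(-2, Pow(Y, 2)))
Add(Mul(82, Add(Function('x')(4, c), 100)), Mul(-1, -8376)) = Add(Mul(82, Add(Mul(-2, Pow(4, 2)), 100)), Mul(-1, -8376)) = Add(Mul(82, Add(Mul(-2, 16), 100)), 8376) = Add(Mul(82, Add(-32, 100)), 8376) = Add(Mul(82, 68), 8376) = Add(5576, 8376) = 13952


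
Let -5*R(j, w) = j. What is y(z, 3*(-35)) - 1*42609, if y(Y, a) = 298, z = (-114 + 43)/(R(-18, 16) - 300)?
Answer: -42311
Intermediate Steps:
R(j, w) = -j/5
z = 355/1482 (z = (-114 + 43)/(-⅕*(-18) - 300) = -71/(18/5 - 300) = -71/(-1482/5) = -71*(-5/1482) = 355/1482 ≈ 0.23954)
y(z, 3*(-35)) - 1*42609 = 298 - 1*42609 = 298 - 42609 = -42311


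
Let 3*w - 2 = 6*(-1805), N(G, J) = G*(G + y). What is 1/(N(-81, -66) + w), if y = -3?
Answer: 3/9584 ≈ 0.00031302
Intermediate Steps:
N(G, J) = G*(-3 + G) (N(G, J) = G*(G - 3) = G*(-3 + G))
w = -10828/3 (w = ⅔ + (6*(-1805))/3 = ⅔ + (⅓)*(-10830) = ⅔ - 3610 = -10828/3 ≈ -3609.3)
1/(N(-81, -66) + w) = 1/(-81*(-3 - 81) - 10828/3) = 1/(-81*(-84) - 10828/3) = 1/(6804 - 10828/3) = 1/(9584/3) = 3/9584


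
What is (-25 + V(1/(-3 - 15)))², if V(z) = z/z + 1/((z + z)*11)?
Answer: 74529/121 ≈ 615.94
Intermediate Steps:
V(z) = 1 + 1/(22*z) (V(z) = 1 + (1/11)/(2*z) = 1 + (1/(2*z))*(1/11) = 1 + 1/(22*z))
(-25 + V(1/(-3 - 15)))² = (-25 + (1/22 + 1/(-3 - 15))/(1/(-3 - 15)))² = (-25 + (1/22 + 1/(-18))/(1/(-18)))² = (-25 + (1/22 - 1/18)/(-1/18))² = (-25 - 18*(-1/99))² = (-25 + 2/11)² = (-273/11)² = 74529/121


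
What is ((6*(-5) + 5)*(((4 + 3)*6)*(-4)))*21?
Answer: 88200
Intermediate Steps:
((6*(-5) + 5)*(((4 + 3)*6)*(-4)))*21 = ((-30 + 5)*((7*6)*(-4)))*21 = -1050*(-4)*21 = -25*(-168)*21 = 4200*21 = 88200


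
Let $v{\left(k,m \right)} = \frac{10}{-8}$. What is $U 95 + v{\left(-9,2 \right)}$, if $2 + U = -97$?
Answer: $- \frac{37625}{4} \approx -9406.3$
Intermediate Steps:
$U = -99$ ($U = -2 - 97 = -99$)
$v{\left(k,m \right)} = - \frac{5}{4}$ ($v{\left(k,m \right)} = 10 \left(- \frac{1}{8}\right) = - \frac{5}{4}$)
$U 95 + v{\left(-9,2 \right)} = \left(-99\right) 95 - \frac{5}{4} = -9405 - \frac{5}{4} = - \frac{37625}{4}$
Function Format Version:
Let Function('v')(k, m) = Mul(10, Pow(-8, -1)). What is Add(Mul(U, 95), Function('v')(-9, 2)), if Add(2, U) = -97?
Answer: Rational(-37625, 4) ≈ -9406.3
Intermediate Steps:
U = -99 (U = Add(-2, -97) = -99)
Function('v')(k, m) = Rational(-5, 4) (Function('v')(k, m) = Mul(10, Rational(-1, 8)) = Rational(-5, 4))
Add(Mul(U, 95), Function('v')(-9, 2)) = Add(Mul(-99, 95), Rational(-5, 4)) = Add(-9405, Rational(-5, 4)) = Rational(-37625, 4)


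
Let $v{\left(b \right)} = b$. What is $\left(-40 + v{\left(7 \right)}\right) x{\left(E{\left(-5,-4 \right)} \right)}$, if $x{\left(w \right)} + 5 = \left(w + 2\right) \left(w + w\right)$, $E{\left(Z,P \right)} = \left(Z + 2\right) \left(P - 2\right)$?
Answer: $-23595$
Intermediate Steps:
$E{\left(Z,P \right)} = \left(-2 + P\right) \left(2 + Z\right)$ ($E{\left(Z,P \right)} = \left(2 + Z\right) \left(-2 + P\right) = \left(-2 + P\right) \left(2 + Z\right)$)
$x{\left(w \right)} = -5 + 2 w \left(2 + w\right)$ ($x{\left(w \right)} = -5 + \left(w + 2\right) \left(w + w\right) = -5 + \left(2 + w\right) 2 w = -5 + 2 w \left(2 + w\right)$)
$\left(-40 + v{\left(7 \right)}\right) x{\left(E{\left(-5,-4 \right)} \right)} = \left(-40 + 7\right) \left(-5 + 2 \left(-4 - -10 + 2 \left(-4\right) - -20\right)^{2} + 4 \left(-4 - -10 + 2 \left(-4\right) - -20\right)\right) = - 33 \left(-5 + 2 \left(-4 + 10 - 8 + 20\right)^{2} + 4 \left(-4 + 10 - 8 + 20\right)\right) = - 33 \left(-5 + 2 \cdot 18^{2} + 4 \cdot 18\right) = - 33 \left(-5 + 2 \cdot 324 + 72\right) = - 33 \left(-5 + 648 + 72\right) = \left(-33\right) 715 = -23595$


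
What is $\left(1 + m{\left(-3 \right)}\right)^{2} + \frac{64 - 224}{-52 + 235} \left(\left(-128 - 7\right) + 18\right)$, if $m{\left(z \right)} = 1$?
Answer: $\frac{6484}{61} \approx 106.3$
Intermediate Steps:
$\left(1 + m{\left(-3 \right)}\right)^{2} + \frac{64 - 224}{-52 + 235} \left(\left(-128 - 7\right) + 18\right) = \left(1 + 1\right)^{2} + \frac{64 - 224}{-52 + 235} \left(\left(-128 - 7\right) + 18\right) = 2^{2} + \frac{64 - 224}{183} \left(-135 + 18\right) = 4 + \left(-160\right) \frac{1}{183} \left(-117\right) = 4 - - \frac{6240}{61} = 4 + \frac{6240}{61} = \frac{6484}{61}$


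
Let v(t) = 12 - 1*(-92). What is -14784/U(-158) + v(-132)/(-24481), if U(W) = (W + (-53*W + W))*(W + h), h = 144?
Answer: 4168984/32877983 ≈ 0.12680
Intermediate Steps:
U(W) = -51*W*(144 + W) (U(W) = (W + (-53*W + W))*(W + 144) = (W - 52*W)*(144 + W) = (-51*W)*(144 + W) = -51*W*(144 + W))
v(t) = 104 (v(t) = 12 + 92 = 104)
-14784/U(-158) + v(-132)/(-24481) = -14784*1/(8058*(144 - 158)) + 104/(-24481) = -14784/((-51*(-158)*(-14))) + 104*(-1/24481) = -14784/(-112812) - 104/24481 = -14784*(-1/112812) - 104/24481 = 176/1343 - 104/24481 = 4168984/32877983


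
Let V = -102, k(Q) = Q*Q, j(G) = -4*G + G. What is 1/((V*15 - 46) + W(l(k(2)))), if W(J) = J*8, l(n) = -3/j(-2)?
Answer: -1/1580 ≈ -0.00063291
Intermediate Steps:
j(G) = -3*G
k(Q) = Q**2
l(n) = -1/2 (l(n) = -3/((-3*(-2))) = -3/6 = -3*1/6 = -1/2)
W(J) = 8*J
1/((V*15 - 46) + W(l(k(2)))) = 1/((-102*15 - 46) + 8*(-1/2)) = 1/((-1530 - 46) - 4) = 1/(-1576 - 4) = 1/(-1580) = -1/1580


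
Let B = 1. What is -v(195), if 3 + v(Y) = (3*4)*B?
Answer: -9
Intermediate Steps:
v(Y) = 9 (v(Y) = -3 + (3*4)*1 = -3 + 12*1 = -3 + 12 = 9)
-v(195) = -1*9 = -9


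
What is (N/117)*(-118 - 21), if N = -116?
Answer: 16124/117 ≈ 137.81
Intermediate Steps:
(N/117)*(-118 - 21) = (-116/117)*(-118 - 21) = -116*1/117*(-139) = -116/117*(-139) = 16124/117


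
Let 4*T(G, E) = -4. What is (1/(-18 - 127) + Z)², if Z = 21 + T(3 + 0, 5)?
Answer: 8404201/21025 ≈ 399.72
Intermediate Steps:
T(G, E) = -1 (T(G, E) = (¼)*(-4) = -1)
Z = 20 (Z = 21 - 1 = 20)
(1/(-18 - 127) + Z)² = (1/(-18 - 127) + 20)² = (1/(-145) + 20)² = (-1/145 + 20)² = (2899/145)² = 8404201/21025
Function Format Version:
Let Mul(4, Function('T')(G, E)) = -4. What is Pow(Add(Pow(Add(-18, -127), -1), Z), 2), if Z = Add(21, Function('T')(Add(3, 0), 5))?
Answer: Rational(8404201, 21025) ≈ 399.72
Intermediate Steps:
Function('T')(G, E) = -1 (Function('T')(G, E) = Mul(Rational(1, 4), -4) = -1)
Z = 20 (Z = Add(21, -1) = 20)
Pow(Add(Pow(Add(-18, -127), -1), Z), 2) = Pow(Add(Pow(Add(-18, -127), -1), 20), 2) = Pow(Add(Pow(-145, -1), 20), 2) = Pow(Add(Rational(-1, 145), 20), 2) = Pow(Rational(2899, 145), 2) = Rational(8404201, 21025)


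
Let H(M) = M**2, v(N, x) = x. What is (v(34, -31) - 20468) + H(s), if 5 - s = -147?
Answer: 2605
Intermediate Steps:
s = 152 (s = 5 - 1*(-147) = 5 + 147 = 152)
(v(34, -31) - 20468) + H(s) = (-31 - 20468) + 152**2 = -20499 + 23104 = 2605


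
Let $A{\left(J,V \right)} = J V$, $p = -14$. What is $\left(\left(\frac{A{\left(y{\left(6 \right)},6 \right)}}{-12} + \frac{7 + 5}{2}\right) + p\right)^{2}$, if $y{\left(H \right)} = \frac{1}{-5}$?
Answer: $\frac{6241}{100} \approx 62.41$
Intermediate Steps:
$y{\left(H \right)} = - \frac{1}{5}$
$\left(\left(\frac{A{\left(y{\left(6 \right)},6 \right)}}{-12} + \frac{7 + 5}{2}\right) + p\right)^{2} = \left(\left(\frac{\left(- \frac{1}{5}\right) 6}{-12} + \frac{7 + 5}{2}\right) - 14\right)^{2} = \left(\left(\left(- \frac{6}{5}\right) \left(- \frac{1}{12}\right) + 12 \cdot \frac{1}{2}\right) - 14\right)^{2} = \left(\left(\frac{1}{10} + 6\right) - 14\right)^{2} = \left(\frac{61}{10} - 14\right)^{2} = \left(- \frac{79}{10}\right)^{2} = \frac{6241}{100}$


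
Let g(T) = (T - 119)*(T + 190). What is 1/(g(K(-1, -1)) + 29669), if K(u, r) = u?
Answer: 1/6989 ≈ 0.00014308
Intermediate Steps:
g(T) = (-119 + T)*(190 + T)
1/(g(K(-1, -1)) + 29669) = 1/((-22610 + (-1)² + 71*(-1)) + 29669) = 1/((-22610 + 1 - 71) + 29669) = 1/(-22680 + 29669) = 1/6989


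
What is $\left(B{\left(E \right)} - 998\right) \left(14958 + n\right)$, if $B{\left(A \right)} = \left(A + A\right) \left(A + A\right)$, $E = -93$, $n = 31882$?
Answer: $1573730320$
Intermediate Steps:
$B{\left(A \right)} = 4 A^{2}$ ($B{\left(A \right)} = 2 A 2 A = 4 A^{2}$)
$\left(B{\left(E \right)} - 998\right) \left(14958 + n\right) = \left(4 \left(-93\right)^{2} - 998\right) \left(14958 + 31882\right) = \left(4 \cdot 8649 - 998\right) 46840 = \left(34596 - 998\right) 46840 = 33598 \cdot 46840 = 1573730320$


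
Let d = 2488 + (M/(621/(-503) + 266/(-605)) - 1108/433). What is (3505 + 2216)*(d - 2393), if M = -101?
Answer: 192811913687196/220614799 ≈ 8.7398e+5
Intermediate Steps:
d = 561633698483/220614799 (d = 2488 + (-101/(621/(-503) + 266/(-605)) - 1108/433) = 2488 + (-101/(621*(-1/503) + 266*(-1/605)) - 1108*1/433) = 2488 + (-101/(-621/503 - 266/605) - 1108/433) = 2488 + (-101/(-509503/304315) - 1108/433) = 2488 + (-101*(-304315/509503) - 1108/433) = 2488 + (30735815/509503 - 1108/433) = 2488 + 12744078571/220614799 = 561633698483/220614799 ≈ 2545.8)
(3505 + 2216)*(d - 2393) = (3505 + 2216)*(561633698483/220614799 - 2393) = 5721*(33702484476/220614799) = 192811913687196/220614799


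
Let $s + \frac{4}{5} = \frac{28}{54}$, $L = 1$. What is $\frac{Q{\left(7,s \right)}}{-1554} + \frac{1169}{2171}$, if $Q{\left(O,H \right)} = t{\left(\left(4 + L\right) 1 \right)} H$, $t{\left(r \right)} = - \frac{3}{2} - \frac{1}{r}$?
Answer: $\frac{7338451}{13636350} \approx 0.53815$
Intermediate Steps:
$t{\left(r \right)} = - \frac{3}{2} - \frac{1}{r}$ ($t{\left(r \right)} = \left(-3\right) \frac{1}{2} - \frac{1}{r} = - \frac{3}{2} - \frac{1}{r}$)
$s = - \frac{38}{135}$ ($s = - \frac{4}{5} + \frac{28}{54} = - \frac{4}{5} + 28 \cdot \frac{1}{54} = - \frac{4}{5} + \frac{14}{27} = - \frac{38}{135} \approx -0.28148$)
$Q{\left(O,H \right)} = - \frac{17 H}{10}$ ($Q{\left(O,H \right)} = \left(- \frac{3}{2} - \frac{1}{\left(4 + 1\right) 1}\right) H = \left(- \frac{3}{2} - \frac{1}{5 \cdot 1}\right) H = \left(- \frac{3}{2} - \frac{1}{5}\right) H = - \frac{17 H}{10}$)
$\frac{Q{\left(7,s \right)}}{-1554} + \frac{1169}{2171} = \frac{\left(- \frac{17}{10}\right) \left(- \frac{38}{135}\right)}{-1554} + \frac{1169}{2171} = \frac{323}{675} \left(- \frac{1}{1554}\right) + 1169 \cdot \frac{1}{2171} = - \frac{323}{1048950} + \frac{7}{13} = \frac{7338451}{13636350}$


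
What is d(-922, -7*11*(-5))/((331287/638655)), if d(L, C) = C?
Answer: 7450975/10039 ≈ 742.20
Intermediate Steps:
d(-922, -7*11*(-5))/((331287/638655)) = (-7*11*(-5))/((331287/638655)) = (-77*(-5))/((331287*(1/638655))) = 385/(110429/212885) = 385*(212885/110429) = 7450975/10039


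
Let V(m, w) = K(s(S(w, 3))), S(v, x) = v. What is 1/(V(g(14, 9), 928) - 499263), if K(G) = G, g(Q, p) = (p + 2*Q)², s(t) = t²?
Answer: 1/361921 ≈ 2.7630e-6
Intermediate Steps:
V(m, w) = w²
1/(V(g(14, 9), 928) - 499263) = 1/(928² - 499263) = 1/(861184 - 499263) = 1/361921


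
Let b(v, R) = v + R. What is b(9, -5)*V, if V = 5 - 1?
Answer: 16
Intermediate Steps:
V = 4
b(v, R) = R + v
b(9, -5)*V = (-5 + 9)*4 = 4*4 = 16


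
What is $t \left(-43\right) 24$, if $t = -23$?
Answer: $23736$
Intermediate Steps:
$t \left(-43\right) 24 = \left(-23\right) \left(-43\right) 24 = 989 \cdot 24 = 23736$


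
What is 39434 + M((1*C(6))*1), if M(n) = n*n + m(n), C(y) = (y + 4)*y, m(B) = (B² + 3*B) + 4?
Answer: 46818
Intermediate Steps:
m(B) = 4 + B² + 3*B
C(y) = y*(4 + y) (C(y) = (4 + y)*y = y*(4 + y))
M(n) = 4 + 2*n² + 3*n (M(n) = n*n + (4 + n² + 3*n) = n² + (4 + n² + 3*n) = 4 + 2*n² + 3*n)
39434 + M((1*C(6))*1) = 39434 + (4 + 2*((1*(6*(4 + 6)))*1)² + 3*((1*(6*(4 + 6)))*1)) = 39434 + (4 + 2*((1*(6*10))*1)² + 3*((1*(6*10))*1)) = 39434 + (4 + 2*((1*60)*1)² + 3*((1*60)*1)) = 39434 + (4 + 2*(60*1)² + 3*(60*1)) = 39434 + (4 + 2*60² + 3*60) = 39434 + (4 + 2*3600 + 180) = 39434 + (4 + 7200 + 180) = 39434 + 7384 = 46818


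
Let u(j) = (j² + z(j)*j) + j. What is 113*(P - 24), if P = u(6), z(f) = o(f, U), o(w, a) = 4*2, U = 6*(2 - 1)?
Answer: 7458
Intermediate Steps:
U = 6 (U = 6*1 = 6)
o(w, a) = 8
z(f) = 8
u(j) = j² + 9*j (u(j) = (j² + 8*j) + j = j² + 9*j)
P = 90 (P = 6*(9 + 6) = 6*15 = 90)
113*(P - 24) = 113*(90 - 24) = 113*66 = 7458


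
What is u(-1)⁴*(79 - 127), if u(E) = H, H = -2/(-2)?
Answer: -48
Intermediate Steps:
H = 1 (H = -2*(-½) = 1)
u(E) = 1
u(-1)⁴*(79 - 127) = 1⁴*(79 - 127) = 1*(-48) = -48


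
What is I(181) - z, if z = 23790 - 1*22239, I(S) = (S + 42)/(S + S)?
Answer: -561239/362 ≈ -1550.4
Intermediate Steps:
I(S) = (42 + S)/(2*S) (I(S) = (42 + S)/((2*S)) = (42 + S)*(1/(2*S)) = (42 + S)/(2*S))
z = 1551 (z = 23790 - 22239 = 1551)
I(181) - z = (½)*(42 + 181)/181 - 1*1551 = (½)*(1/181)*223 - 1551 = 223/362 - 1551 = -561239/362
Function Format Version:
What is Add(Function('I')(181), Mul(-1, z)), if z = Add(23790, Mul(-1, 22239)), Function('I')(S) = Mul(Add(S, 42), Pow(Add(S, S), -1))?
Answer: Rational(-561239, 362) ≈ -1550.4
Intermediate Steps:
Function('I')(S) = Mul(Rational(1, 2), Pow(S, -1), Add(42, S)) (Function('I')(S) = Mul(Add(42, S), Pow(Mul(2, S), -1)) = Mul(Add(42, S), Mul(Rational(1, 2), Pow(S, -1))) = Mul(Rational(1, 2), Pow(S, -1), Add(42, S)))
z = 1551 (z = Add(23790, -22239) = 1551)
Add(Function('I')(181), Mul(-1, z)) = Add(Mul(Rational(1, 2), Pow(181, -1), Add(42, 181)), Mul(-1, 1551)) = Add(Mul(Rational(1, 2), Rational(1, 181), 223), -1551) = Add(Rational(223, 362), -1551) = Rational(-561239, 362)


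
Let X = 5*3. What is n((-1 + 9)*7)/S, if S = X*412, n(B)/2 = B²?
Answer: 1568/1545 ≈ 1.0149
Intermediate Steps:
X = 15
n(B) = 2*B²
S = 6180 (S = 15*412 = 6180)
n((-1 + 9)*7)/S = (2*((-1 + 9)*7)²)/6180 = (2*(8*7)²)*(1/6180) = (2*56²)*(1/6180) = (2*3136)*(1/6180) = 6272*(1/6180) = 1568/1545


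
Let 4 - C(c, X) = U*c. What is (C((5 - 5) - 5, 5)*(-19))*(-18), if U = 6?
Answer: 11628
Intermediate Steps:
C(c, X) = 4 - 6*c
(C((5 - 5) - 5, 5)*(-19))*(-18) = ((4 - 6*((5 - 5) - 5))*(-19))*(-18) = ((4 - 6*(0 - 5))*(-19))*(-18) = ((4 - 6*(-5))*(-19))*(-18) = ((4 + 30)*(-19))*(-18) = (34*(-19))*(-18) = -646*(-18) = 11628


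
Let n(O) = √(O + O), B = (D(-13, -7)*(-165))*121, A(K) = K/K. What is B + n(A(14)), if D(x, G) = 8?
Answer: -159720 + √2 ≈ -1.5972e+5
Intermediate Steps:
A(K) = 1
B = -159720 (B = (8*(-165))*121 = -1320*121 = -159720)
n(O) = √2*√O (n(O) = √(2*O) = √2*√O)
B + n(A(14)) = -159720 + √2*√1 = -159720 + √2*1 = -159720 + √2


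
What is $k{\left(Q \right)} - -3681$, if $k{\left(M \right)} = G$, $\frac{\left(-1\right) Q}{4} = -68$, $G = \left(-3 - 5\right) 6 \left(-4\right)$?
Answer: $3873$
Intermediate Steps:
$G = 192$ ($G = \left(-8\right) \left(-24\right) = 192$)
$Q = 272$ ($Q = \left(-4\right) \left(-68\right) = 272$)
$k{\left(M \right)} = 192$
$k{\left(Q \right)} - -3681 = 192 - -3681 = 192 + 3681 = 3873$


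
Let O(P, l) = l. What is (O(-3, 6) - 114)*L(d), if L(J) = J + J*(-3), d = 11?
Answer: 2376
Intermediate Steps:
L(J) = -2*J (L(J) = J - 3*J = -2*J)
(O(-3, 6) - 114)*L(d) = (6 - 114)*(-2*11) = -108*(-22) = 2376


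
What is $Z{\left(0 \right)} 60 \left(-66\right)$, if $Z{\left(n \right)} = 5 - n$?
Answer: $-19800$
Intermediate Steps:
$Z{\left(0 \right)} 60 \left(-66\right) = \left(5 - 0\right) 60 \left(-66\right) = \left(5 + 0\right) 60 \left(-66\right) = 5 \cdot 60 \left(-66\right) = 300 \left(-66\right) = -19800$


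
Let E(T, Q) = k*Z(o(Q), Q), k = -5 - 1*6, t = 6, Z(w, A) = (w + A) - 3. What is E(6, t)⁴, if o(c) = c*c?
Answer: 33871089681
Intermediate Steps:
o(c) = c²
Z(w, A) = -3 + A + w (Z(w, A) = (A + w) - 3 = -3 + A + w)
k = -11 (k = -5 - 6 = -11)
E(T, Q) = 33 - 11*Q - 11*Q² (E(T, Q) = -11*(-3 + Q + Q²) = 33 - 11*Q - 11*Q²)
E(6, t)⁴ = (33 - 11*6 - 11*6²)⁴ = (33 - 66 - 11*36)⁴ = (33 - 66 - 396)⁴ = (-429)⁴ = 33871089681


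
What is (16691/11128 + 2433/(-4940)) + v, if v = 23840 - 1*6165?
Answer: 18686367983/1057160 ≈ 17676.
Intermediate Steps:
v = 17675 (v = 23840 - 6165 = 17675)
(16691/11128 + 2433/(-4940)) + v = (16691/11128 + 2433/(-4940)) + 17675 = (16691*(1/11128) + 2433*(-1/4940)) + 17675 = (16691/11128 - 2433/4940) + 17675 = 1064983/1057160 + 17675 = 18686367983/1057160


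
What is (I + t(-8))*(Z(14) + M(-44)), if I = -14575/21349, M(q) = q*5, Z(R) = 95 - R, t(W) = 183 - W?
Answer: -564768676/21349 ≈ -26454.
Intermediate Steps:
M(q) = 5*q
I = -14575/21349 (I = -14575*1/21349 = -14575/21349 ≈ -0.68270)
(I + t(-8))*(Z(14) + M(-44)) = (-14575/21349 + (183 - 1*(-8)))*((95 - 1*14) + 5*(-44)) = (-14575/21349 + (183 + 8))*((95 - 14) - 220) = (-14575/21349 + 191)*(81 - 220) = (4063084/21349)*(-139) = -564768676/21349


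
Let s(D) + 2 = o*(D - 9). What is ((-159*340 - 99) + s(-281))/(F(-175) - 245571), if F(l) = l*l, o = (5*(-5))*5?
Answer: 17911/214946 ≈ 0.083328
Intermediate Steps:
o = -125 (o = -25*5 = -125)
F(l) = l²
s(D) = 1123 - 125*D (s(D) = -2 - 125*(D - 9) = -2 - 125*(-9 + D) = -2 + (1125 - 125*D) = 1123 - 125*D)
((-159*340 - 99) + s(-281))/(F(-175) - 245571) = ((-159*340 - 99) + (1123 - 125*(-281)))/((-175)² - 245571) = ((-54060 - 99) + (1123 + 35125))/(30625 - 245571) = (-54159 + 36248)/(-214946) = -17911*(-1/214946) = 17911/214946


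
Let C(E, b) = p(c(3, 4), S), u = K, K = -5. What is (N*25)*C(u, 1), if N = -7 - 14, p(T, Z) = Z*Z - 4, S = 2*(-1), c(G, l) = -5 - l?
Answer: 0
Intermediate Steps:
u = -5
S = -2
p(T, Z) = -4 + Z**2 (p(T, Z) = Z**2 - 4 = -4 + Z**2)
N = -21
C(E, b) = 0 (C(E, b) = -4 + (-2)**2 = -4 + 4 = 0)
(N*25)*C(u, 1) = -21*25*0 = -525*0 = 0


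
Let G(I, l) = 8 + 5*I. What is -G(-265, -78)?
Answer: 1317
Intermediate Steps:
-G(-265, -78) = -(8 + 5*(-265)) = -(8 - 1325) = -1*(-1317) = 1317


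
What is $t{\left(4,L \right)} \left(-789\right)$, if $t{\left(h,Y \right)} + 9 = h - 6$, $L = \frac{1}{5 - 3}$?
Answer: $8679$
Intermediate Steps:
$L = \frac{1}{2} \approx 0.5$
$t{\left(h,Y \right)} = -15 + h$ ($t{\left(h,Y \right)} = -9 + \left(h - 6\right) = -9 + \left(-6 + h\right) = -15 + h$)
$t{\left(4,L \right)} \left(-789\right) = \left(-15 + 4\right) \left(-789\right) = \left(-11\right) \left(-789\right) = 8679$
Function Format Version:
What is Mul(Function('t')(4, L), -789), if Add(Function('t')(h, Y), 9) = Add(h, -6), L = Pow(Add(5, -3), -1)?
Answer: 8679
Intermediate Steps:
L = Rational(1, 2) (L = Pow(2, -1) = Rational(1, 2) ≈ 0.50000)
Function('t')(h, Y) = Add(-15, h) (Function('t')(h, Y) = Add(-9, Add(h, -6)) = Add(-9, Add(-6, h)) = Add(-15, h))
Mul(Function('t')(4, L), -789) = Mul(Add(-15, 4), -789) = Mul(-11, -789) = 8679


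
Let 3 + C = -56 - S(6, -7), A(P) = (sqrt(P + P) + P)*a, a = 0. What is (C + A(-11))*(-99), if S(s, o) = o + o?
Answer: 4455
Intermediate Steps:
A(P) = 0 (A(P) = (sqrt(P + P) + P)*0 = (sqrt(2*P) + P)*0 = (sqrt(2)*sqrt(P) + P)*0 = (P + sqrt(2)*sqrt(P))*0 = 0)
S(s, o) = 2*o
C = -45 (C = -3 + (-56 - 2*(-7)) = -3 + (-56 - 1*(-14)) = -3 + (-56 + 14) = -3 - 42 = -45)
(C + A(-11))*(-99) = (-45 + 0)*(-99) = -45*(-99) = 4455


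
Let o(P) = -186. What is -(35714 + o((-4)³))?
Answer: -35528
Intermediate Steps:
-(35714 + o((-4)³)) = -(35714 - 186) = -1*35528 = -35528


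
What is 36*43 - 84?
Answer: 1464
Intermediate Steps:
36*43 - 84 = 1548 - 84 = 1464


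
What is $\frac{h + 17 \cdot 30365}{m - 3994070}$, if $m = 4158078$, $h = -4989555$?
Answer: $- \frac{2236675}{82004} \approx -27.275$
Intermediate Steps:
$\frac{h + 17 \cdot 30365}{m - 3994070} = \frac{-4989555 + 17 \cdot 30365}{4158078 - 3994070} = \frac{-4989555 + 516205}{164008} = \left(-4473350\right) \frac{1}{164008} = - \frac{2236675}{82004}$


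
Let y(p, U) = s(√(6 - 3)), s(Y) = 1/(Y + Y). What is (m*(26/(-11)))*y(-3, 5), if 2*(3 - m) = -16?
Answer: -13*√3/3 ≈ -7.5056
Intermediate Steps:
m = 11 (m = 3 - ½*(-16) = 3 + 8 = 11)
s(Y) = 1/(2*Y)
y(p, U) = √3/6 (y(p, U) = 1/(2*(√(6 - 3))) = 1/(2*(√3)) = (√3/3)/2 = √3/6)
(m*(26/(-11)))*y(-3, 5) = (11*(26/(-11)))*(√3/6) = (11*(26*(-1/11)))*(√3/6) = (11*(-26/11))*(√3/6) = -13*√3/3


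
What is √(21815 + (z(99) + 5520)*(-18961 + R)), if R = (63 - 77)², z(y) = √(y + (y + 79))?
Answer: √(-103560985 - 18765*√277) ≈ 10192.0*I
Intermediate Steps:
z(y) = √(79 + 2*y) (z(y) = √(y + (79 + y)) = √(79 + 2*y))
R = 196 (R = (-14)² = 196)
√(21815 + (z(99) + 5520)*(-18961 + R)) = √(21815 + (√(79 + 2*99) + 5520)*(-18961 + 196)) = √(21815 + (√(79 + 198) + 5520)*(-18765)) = √(21815 + (√277 + 5520)*(-18765)) = √(21815 + (5520 + √277)*(-18765)) = √(21815 + (-103582800 - 18765*√277)) = √(-103560985 - 18765*√277)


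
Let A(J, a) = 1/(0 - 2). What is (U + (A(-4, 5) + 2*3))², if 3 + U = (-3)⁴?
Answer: 27889/4 ≈ 6972.3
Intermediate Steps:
A(J, a) = -½ (A(J, a) = 1/(-2) = -½)
U = 78 (U = -3 + (-3)⁴ = -3 + 81 = 78)
(U + (A(-4, 5) + 2*3))² = (78 + (-½ + 2*3))² = (78 + (-½ + 6))² = (78 + 11/2)² = (167/2)² = 27889/4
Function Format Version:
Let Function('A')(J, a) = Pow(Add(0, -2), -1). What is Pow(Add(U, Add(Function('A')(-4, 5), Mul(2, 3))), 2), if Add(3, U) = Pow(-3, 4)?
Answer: Rational(27889, 4) ≈ 6972.3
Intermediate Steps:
Function('A')(J, a) = Rational(-1, 2) (Function('A')(J, a) = Pow(-2, -1) = Rational(-1, 2))
U = 78 (U = Add(-3, Pow(-3, 4)) = Add(-3, 81) = 78)
Pow(Add(U, Add(Function('A')(-4, 5), Mul(2, 3))), 2) = Pow(Add(78, Add(Rational(-1, 2), Mul(2, 3))), 2) = Pow(Add(78, Add(Rational(-1, 2), 6)), 2) = Pow(Add(78, Rational(11, 2)), 2) = Pow(Rational(167, 2), 2) = Rational(27889, 4)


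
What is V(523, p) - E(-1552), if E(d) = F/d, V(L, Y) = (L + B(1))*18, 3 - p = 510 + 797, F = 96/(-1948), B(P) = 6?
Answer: 899619513/94478 ≈ 9522.0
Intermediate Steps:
F = -24/487 (F = 96*(-1/1948) = -24/487 ≈ -0.049281)
p = -1304 (p = 3 - (510 + 797) = 3 - 1*1307 = 3 - 1307 = -1304)
V(L, Y) = 108 + 18*L (V(L, Y) = (L + 6)*18 = (6 + L)*18 = 108 + 18*L)
E(d) = -24/(487*d)
V(523, p) - E(-1552) = (108 + 18*523) - (-24)/(487*(-1552)) = (108 + 9414) - (-24)*(-1)/(487*1552) = 9522 - 1*3/94478 = 9522 - 3/94478 = 899619513/94478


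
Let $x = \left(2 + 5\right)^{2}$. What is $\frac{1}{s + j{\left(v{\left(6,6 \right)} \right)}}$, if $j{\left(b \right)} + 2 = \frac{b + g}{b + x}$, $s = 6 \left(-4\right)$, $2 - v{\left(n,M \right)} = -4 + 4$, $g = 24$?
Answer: $- \frac{51}{1300} \approx -0.039231$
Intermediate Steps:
$x = 49$ ($x = 7^{2} = 49$)
$v{\left(n,M \right)} = 2$ ($v{\left(n,M \right)} = 2 - \left(-4 + 4\right) = 2 - 0 = 2 + 0 = 2$)
$s = -24$
$j{\left(b \right)} = -2 + \frac{24 + b}{49 + b}$ ($j{\left(b \right)} = -2 + \frac{b + 24}{b + 49} = -2 + \frac{24 + b}{49 + b}$)
$\frac{1}{s + j{\left(v{\left(6,6 \right)} \right)}} = \frac{1}{-24 + \frac{-74 - 2}{49 + 2}} = \frac{1}{-24 + \frac{-74 - 2}{51}} = \frac{1}{-24 + \frac{1}{51} \left(-76\right)} = \frac{1}{-24 - \frac{76}{51}} = \frac{1}{- \frac{1300}{51}} = - \frac{51}{1300}$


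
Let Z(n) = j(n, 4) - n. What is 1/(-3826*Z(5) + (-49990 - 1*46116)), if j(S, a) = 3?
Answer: -1/88454 ≈ -1.1305e-5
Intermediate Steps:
Z(n) = 3 - n
1/(-3826*Z(5) + (-49990 - 1*46116)) = 1/(-3826*(3 - 1*5) + (-49990 - 1*46116)) = 1/(-3826*(3 - 5) + (-49990 - 46116)) = 1/(-3826*(-2) - 96106) = 1/(7652 - 96106) = 1/(-88454) = -1/88454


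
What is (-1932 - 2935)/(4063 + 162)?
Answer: -4867/4225 ≈ -1.1520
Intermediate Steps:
(-1932 - 2935)/(4063 + 162) = -4867/4225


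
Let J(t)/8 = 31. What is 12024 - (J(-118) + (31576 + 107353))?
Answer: -127153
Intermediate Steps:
J(t) = 248 (J(t) = 8*31 = 248)
12024 - (J(-118) + (31576 + 107353)) = 12024 - (248 + (31576 + 107353)) = 12024 - (248 + 138929) = 12024 - 1*139177 = 12024 - 139177 = -127153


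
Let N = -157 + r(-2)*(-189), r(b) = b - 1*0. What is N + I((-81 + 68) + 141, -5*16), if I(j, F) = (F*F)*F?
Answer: -511779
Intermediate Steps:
r(b) = b (r(b) = b + 0 = b)
I(j, F) = F**3 (I(j, F) = F**2*F = F**3)
N = 221 (N = -157 - 2*(-189) = -157 + 378 = 221)
N + I((-81 + 68) + 141, -5*16) = 221 + (-5*16)**3 = 221 + (-80)**3 = 221 - 512000 = -511779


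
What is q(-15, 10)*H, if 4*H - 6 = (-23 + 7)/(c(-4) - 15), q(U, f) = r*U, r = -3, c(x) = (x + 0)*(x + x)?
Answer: 1935/34 ≈ 56.912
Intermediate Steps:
c(x) = 2*x² (c(x) = x*(2*x) = 2*x²)
q(U, f) = -3*U
H = 43/34 (H = 3/2 + ((-23 + 7)/(2*(-4)² - 15))/4 = 3/2 + (-16/(2*16 - 15))/4 = 3/2 + (-16/(32 - 15))/4 = 3/2 + (-16/17)/4 = 3/2 + (-16*1/17)/4 = 3/2 + (¼)*(-16/17) = 3/2 - 4/17 = 43/34 ≈ 1.2647)
q(-15, 10)*H = -3*(-15)*(43/34) = 45*(43/34) = 1935/34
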